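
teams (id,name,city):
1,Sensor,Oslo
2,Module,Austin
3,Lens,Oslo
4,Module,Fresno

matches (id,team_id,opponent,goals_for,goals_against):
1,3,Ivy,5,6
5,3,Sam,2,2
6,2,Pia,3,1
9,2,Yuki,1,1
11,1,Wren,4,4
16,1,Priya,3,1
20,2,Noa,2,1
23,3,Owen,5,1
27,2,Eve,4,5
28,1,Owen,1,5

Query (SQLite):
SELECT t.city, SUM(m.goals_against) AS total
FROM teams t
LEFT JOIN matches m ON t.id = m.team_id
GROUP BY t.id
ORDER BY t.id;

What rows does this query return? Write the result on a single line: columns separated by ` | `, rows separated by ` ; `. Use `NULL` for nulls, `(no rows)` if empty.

Oslo | 10 ; Austin | 8 ; Oslo | 9 ; Fresno | NULL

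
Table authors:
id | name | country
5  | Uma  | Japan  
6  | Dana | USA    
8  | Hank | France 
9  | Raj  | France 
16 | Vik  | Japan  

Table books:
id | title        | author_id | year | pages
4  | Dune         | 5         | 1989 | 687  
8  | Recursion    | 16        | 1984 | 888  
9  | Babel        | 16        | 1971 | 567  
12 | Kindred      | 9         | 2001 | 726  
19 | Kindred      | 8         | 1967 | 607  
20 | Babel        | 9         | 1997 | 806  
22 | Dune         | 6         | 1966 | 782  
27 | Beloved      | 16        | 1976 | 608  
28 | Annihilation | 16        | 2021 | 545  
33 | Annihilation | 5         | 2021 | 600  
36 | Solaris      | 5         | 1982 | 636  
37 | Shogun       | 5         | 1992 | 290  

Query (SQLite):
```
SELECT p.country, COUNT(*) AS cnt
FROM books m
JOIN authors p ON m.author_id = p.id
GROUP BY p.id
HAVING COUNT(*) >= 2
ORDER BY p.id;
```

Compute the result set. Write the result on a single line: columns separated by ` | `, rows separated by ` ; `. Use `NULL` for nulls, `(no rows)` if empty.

Join each books row to its authors via author_id.
Group joined rows by authors.id; compute COUNT(*) per group.
HAVING: keep groups with count ≥ 2.
  5: ids {4, 33, 36, 37} → COUNT(*)=4
  6: ids {22} → COUNT(*)=1
  8: ids {19} → COUNT(*)=1
  9: ids {12, 20} → COUNT(*)=2
  16: ids {8, 9, 27, 28} → COUNT(*)=4

Japan | 4 ; France | 2 ; Japan | 4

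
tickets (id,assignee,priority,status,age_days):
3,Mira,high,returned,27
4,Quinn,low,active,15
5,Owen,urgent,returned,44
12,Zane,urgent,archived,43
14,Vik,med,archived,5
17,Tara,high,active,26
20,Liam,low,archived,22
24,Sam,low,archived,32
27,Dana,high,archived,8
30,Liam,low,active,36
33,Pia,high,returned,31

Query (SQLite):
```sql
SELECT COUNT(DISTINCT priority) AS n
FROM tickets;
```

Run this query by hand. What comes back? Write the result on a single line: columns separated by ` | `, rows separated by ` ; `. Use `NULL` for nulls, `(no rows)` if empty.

Count distinct non-NULL priority values.

4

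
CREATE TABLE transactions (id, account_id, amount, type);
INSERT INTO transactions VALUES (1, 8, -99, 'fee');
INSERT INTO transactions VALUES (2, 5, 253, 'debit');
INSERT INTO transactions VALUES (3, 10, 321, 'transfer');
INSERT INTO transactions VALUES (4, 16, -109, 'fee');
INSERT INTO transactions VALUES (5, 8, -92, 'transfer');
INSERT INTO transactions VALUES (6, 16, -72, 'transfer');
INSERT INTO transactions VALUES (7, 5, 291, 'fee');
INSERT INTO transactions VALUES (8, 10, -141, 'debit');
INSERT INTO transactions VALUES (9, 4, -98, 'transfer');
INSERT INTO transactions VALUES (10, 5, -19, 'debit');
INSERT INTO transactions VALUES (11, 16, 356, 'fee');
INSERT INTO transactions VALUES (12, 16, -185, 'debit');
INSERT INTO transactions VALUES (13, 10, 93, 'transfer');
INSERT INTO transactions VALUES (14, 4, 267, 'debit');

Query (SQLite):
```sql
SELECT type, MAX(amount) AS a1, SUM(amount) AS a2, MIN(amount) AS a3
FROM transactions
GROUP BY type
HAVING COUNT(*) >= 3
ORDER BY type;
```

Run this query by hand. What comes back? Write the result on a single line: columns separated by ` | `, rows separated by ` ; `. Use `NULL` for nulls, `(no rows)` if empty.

debit | 267 | 175 | -185 ; fee | 356 | 439 | -109 ; transfer | 321 | 152 | -98

Group transactions by type.
Per group compute: MAX(amount), SUM(amount), MIN(amount).
HAVING: drop groups with fewer than 3 rows.
  debit: ids {2, 8, 10, 12, 14} → MAX(amount)=267, SUM(amount)=175, MIN(amount)=-185
  fee: ids {1, 4, 7, 11} → MAX(amount)=356, SUM(amount)=439, MIN(amount)=-109
  transfer: ids {3, 5, 6, 9, 13} → MAX(amount)=321, SUM(amount)=152, MIN(amount)=-98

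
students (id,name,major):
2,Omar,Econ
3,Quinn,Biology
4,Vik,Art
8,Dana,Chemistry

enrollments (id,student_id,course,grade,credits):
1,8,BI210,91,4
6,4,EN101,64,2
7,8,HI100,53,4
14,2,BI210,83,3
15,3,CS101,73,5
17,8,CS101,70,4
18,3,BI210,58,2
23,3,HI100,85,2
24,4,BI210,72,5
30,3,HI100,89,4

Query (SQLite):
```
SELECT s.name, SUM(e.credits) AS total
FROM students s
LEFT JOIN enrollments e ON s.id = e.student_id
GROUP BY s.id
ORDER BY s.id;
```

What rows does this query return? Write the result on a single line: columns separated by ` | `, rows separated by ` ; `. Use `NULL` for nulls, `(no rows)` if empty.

Omar | 3 ; Quinn | 13 ; Vik | 7 ; Dana | 12

LEFT JOIN keeps every students row; unmatched ones get NULL for enrollments columns.
Group by students.id and compute SUM(e.credits). SUM over an all-NULL group is NULL.
  2: ids {14} → SUM(e.credits)=3
  3: ids {15, 18, 23, 30} → SUM(e.credits)=13
  4: ids {6, 24} → SUM(e.credits)=7
  8: ids {1, 7, 17} → SUM(e.credits)=12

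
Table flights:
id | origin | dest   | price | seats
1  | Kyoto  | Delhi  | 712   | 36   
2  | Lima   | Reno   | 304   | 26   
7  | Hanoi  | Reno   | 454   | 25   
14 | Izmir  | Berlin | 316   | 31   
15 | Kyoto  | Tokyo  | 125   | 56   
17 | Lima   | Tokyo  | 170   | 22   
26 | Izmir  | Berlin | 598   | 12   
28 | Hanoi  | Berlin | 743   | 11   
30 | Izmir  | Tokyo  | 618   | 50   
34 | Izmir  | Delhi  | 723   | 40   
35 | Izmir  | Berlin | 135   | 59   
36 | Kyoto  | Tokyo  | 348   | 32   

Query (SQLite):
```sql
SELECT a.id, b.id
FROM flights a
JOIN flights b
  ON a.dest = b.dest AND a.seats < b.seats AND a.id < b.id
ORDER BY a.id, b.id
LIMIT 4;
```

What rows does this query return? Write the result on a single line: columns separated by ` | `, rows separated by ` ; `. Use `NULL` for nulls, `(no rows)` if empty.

Pairs (a,b) with same dest, a.seats < b.seats, a.id < b.id.
dest groups: Berlin:{14,26,28,35} Delhi:{1,34} Reno:{2,7} Tokyo:{15,17,30,36}
Ordered by (a.id, b.id); first 4.

1 | 34 ; 14 | 35 ; 17 | 30 ; 17 | 36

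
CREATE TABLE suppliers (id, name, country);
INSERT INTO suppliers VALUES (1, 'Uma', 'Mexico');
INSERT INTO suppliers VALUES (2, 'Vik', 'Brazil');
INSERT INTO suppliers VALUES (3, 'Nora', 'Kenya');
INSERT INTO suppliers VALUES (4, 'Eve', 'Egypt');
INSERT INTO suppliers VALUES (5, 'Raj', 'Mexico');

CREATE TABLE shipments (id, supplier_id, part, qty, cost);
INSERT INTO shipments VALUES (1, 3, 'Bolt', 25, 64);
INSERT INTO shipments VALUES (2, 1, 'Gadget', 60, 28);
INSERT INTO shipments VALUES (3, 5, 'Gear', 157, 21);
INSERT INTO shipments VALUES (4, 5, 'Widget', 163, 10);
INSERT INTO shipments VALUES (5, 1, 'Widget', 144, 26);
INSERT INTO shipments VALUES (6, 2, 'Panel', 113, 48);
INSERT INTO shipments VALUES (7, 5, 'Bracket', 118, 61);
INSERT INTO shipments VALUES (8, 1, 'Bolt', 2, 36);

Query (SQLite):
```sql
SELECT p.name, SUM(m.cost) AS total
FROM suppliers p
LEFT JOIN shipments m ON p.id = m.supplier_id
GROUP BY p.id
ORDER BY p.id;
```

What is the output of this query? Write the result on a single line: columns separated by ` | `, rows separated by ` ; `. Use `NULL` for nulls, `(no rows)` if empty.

Uma | 90 ; Vik | 48 ; Nora | 64 ; Eve | NULL ; Raj | 92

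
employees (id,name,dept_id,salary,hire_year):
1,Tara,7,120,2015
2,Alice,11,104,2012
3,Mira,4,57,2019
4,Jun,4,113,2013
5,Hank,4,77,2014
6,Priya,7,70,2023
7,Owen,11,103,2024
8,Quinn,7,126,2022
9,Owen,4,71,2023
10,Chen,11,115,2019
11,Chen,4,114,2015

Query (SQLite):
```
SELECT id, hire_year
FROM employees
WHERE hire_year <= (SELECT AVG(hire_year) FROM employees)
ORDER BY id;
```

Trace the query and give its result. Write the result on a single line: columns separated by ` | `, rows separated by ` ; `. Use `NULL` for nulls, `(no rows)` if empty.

Scalar subquery: AVG(hire_year) over all employees rows = 2018.090909 (≈; comparison uses full precision).
Keep rows where hire_year <= that value.

1 | 2015 ; 2 | 2012 ; 4 | 2013 ; 5 | 2014 ; 11 | 2015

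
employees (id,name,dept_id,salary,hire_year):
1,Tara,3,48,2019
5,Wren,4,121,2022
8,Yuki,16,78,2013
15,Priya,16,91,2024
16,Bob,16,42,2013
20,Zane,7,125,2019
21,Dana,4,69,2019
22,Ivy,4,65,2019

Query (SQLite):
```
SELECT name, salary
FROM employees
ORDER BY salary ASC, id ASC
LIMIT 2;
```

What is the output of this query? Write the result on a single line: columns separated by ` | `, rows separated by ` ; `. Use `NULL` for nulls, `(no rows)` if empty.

Sort by salary asc, tiebreak id asc: (42, id=16), (48, id=1), (65, id=22), (69, id=21), (78, id=8) …. Take first 2.

Bob | 42 ; Tara | 48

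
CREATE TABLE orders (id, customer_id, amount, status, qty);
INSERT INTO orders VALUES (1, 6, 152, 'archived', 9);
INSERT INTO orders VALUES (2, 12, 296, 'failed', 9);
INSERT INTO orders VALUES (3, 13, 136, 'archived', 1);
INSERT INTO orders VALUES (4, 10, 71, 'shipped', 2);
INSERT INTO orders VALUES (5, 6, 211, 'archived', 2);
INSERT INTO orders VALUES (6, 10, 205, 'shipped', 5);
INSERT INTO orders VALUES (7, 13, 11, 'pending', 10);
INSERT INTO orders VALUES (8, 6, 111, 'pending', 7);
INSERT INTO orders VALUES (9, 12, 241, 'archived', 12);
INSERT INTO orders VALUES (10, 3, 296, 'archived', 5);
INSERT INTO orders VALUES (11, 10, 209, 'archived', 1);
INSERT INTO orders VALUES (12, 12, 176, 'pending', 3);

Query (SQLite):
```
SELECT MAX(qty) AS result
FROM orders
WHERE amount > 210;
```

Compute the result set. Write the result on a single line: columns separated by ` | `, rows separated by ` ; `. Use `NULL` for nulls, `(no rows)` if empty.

Rows where amount > 210 → qty values: [9, 2, 12, 5].
MAX of non-NULL values = 12.

12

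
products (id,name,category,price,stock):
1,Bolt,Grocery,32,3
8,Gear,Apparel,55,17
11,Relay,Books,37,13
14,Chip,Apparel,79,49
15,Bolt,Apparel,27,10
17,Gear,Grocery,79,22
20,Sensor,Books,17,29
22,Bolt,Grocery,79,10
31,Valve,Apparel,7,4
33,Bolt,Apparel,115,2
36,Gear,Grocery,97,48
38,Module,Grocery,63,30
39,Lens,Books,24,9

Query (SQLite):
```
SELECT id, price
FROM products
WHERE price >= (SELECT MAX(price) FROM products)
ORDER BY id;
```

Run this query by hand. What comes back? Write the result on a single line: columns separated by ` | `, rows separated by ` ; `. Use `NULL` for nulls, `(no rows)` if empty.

33 | 115

Scalar subquery: MAX(price) over all products rows = 115.
Keep rows where price >= that value.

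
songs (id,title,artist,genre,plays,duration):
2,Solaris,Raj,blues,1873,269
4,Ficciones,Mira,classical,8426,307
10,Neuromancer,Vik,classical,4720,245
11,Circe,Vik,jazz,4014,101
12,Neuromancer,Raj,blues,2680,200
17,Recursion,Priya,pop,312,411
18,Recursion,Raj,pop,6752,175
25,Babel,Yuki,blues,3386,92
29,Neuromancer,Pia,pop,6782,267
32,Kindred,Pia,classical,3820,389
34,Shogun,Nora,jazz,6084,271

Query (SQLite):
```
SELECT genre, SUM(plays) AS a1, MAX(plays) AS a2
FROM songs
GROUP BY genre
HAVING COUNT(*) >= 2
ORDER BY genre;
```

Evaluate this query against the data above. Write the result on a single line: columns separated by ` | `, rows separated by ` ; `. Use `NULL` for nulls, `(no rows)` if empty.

blues | 7939 | 3386 ; classical | 16966 | 8426 ; jazz | 10098 | 6084 ; pop | 13846 | 6782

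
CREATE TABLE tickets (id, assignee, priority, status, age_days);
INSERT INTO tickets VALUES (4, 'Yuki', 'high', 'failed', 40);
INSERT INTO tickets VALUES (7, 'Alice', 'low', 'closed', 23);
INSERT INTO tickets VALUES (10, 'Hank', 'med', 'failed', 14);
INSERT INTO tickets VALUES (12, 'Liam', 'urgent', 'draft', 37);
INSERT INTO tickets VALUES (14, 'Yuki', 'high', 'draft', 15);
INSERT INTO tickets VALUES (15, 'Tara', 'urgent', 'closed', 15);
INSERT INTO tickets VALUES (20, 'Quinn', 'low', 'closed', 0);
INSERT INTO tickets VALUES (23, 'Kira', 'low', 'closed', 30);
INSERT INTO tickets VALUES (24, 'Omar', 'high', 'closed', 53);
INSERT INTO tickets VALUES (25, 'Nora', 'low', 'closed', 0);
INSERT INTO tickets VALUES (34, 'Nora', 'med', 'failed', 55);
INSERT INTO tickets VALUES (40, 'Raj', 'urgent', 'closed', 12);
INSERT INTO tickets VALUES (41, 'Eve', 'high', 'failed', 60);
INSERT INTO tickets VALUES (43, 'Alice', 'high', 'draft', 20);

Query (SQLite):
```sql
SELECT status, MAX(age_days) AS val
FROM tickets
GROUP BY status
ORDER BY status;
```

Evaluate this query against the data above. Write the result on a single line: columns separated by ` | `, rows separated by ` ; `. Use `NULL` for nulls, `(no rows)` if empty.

Partition tickets by status; compute MAX(age_days) within each group.
  closed: ids {7, 15, 20, 23, 24, 25, 40} → MAX(age_days)=53
  draft: ids {12, 14, 43} → MAX(age_days)=37
  failed: ids {4, 10, 34, 41} → MAX(age_days)=60

closed | 53 ; draft | 37 ; failed | 60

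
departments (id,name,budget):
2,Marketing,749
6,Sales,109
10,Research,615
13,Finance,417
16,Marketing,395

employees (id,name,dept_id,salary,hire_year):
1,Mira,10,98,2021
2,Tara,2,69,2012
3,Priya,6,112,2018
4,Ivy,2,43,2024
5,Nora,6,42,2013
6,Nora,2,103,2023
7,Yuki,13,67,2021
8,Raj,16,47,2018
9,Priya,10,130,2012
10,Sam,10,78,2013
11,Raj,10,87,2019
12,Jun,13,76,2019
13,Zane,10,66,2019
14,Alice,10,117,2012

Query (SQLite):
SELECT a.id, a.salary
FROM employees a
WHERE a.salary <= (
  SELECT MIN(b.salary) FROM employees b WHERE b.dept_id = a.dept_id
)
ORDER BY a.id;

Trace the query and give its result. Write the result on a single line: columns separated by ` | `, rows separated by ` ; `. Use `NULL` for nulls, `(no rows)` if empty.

4 | 43 ; 5 | 42 ; 7 | 67 ; 8 | 47 ; 13 | 66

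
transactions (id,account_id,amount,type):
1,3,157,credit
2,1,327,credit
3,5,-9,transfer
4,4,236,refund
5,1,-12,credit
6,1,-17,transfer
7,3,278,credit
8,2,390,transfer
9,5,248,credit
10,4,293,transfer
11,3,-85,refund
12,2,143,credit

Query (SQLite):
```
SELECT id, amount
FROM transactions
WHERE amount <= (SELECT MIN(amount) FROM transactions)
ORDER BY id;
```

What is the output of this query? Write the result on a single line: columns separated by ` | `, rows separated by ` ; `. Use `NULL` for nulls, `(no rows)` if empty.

11 | -85

Scalar subquery: MIN(amount) over all transactions rows = -85.
Keep rows where amount <= that value.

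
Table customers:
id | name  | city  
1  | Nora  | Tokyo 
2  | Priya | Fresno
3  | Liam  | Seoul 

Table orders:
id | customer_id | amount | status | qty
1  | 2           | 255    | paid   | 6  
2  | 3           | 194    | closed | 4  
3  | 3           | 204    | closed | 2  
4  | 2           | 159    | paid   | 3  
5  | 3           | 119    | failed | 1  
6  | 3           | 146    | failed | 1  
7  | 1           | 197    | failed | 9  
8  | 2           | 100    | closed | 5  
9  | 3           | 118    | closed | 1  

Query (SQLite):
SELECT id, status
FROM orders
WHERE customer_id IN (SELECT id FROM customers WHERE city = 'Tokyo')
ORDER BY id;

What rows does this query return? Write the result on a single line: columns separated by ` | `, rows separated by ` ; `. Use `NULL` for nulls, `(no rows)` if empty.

7 | failed

Inner query: customers.id where city = 'Tokyo'.
Outer: keep orders rows whose customer_id is in that set.
Inner query → {1}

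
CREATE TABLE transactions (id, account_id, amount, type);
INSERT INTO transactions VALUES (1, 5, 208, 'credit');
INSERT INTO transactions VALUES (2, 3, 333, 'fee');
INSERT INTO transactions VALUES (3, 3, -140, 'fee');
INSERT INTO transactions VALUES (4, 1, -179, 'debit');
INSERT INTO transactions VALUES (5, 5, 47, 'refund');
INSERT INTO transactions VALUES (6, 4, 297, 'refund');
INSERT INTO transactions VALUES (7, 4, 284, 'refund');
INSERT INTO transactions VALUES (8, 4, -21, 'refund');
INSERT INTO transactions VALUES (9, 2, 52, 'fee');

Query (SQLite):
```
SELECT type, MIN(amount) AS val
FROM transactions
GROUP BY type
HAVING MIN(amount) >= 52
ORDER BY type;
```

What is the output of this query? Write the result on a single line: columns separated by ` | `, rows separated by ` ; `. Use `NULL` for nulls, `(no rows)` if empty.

Partition transactions by type; compute MIN(amount) within each group.
HAVING: keep groups where MIN(amount) >= 52.
  credit: ids {1} → MIN(amount)=208
  debit: ids {4} → MIN(amount)=-179
  fee: ids {2, 3, 9} → MIN(amount)=-140
  refund: ids {5, 6, 7, 8} → MIN(amount)=-21

credit | 208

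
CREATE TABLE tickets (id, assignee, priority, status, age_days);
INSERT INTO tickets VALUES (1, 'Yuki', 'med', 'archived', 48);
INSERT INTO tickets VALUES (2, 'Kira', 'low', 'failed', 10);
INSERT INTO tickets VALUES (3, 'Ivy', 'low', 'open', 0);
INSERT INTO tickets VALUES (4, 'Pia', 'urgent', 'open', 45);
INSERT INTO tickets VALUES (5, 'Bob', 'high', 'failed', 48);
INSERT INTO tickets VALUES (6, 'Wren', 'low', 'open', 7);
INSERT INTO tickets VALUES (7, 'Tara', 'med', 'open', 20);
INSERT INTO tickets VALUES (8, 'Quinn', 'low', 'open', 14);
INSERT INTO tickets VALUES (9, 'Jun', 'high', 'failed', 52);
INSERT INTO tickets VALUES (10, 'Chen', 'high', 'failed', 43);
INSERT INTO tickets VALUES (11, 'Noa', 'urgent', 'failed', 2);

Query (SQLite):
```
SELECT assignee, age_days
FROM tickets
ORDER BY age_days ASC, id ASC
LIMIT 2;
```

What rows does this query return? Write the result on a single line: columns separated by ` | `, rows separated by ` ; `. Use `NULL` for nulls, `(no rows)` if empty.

Sort by age_days asc, tiebreak id asc: (0, id=3), (2, id=11), (7, id=6), (10, id=2), (14, id=8) …. Take first 2.

Ivy | 0 ; Noa | 2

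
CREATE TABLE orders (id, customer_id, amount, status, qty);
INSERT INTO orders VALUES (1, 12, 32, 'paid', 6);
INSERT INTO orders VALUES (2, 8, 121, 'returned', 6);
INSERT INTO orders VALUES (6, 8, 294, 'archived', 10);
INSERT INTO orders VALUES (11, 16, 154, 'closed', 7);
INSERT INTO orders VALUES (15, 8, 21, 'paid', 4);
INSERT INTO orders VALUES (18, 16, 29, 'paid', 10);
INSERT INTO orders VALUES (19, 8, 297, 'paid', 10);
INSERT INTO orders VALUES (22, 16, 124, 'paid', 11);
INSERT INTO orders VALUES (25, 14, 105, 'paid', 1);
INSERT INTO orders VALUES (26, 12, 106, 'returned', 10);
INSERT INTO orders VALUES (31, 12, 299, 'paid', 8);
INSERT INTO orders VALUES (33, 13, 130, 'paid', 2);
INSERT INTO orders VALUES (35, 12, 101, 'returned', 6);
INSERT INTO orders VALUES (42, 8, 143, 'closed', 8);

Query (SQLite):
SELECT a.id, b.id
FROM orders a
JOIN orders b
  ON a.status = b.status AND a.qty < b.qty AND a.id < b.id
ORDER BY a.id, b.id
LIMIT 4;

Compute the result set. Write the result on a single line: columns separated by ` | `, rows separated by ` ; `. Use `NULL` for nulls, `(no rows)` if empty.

Pairs (a,b) with same status, a.qty < b.qty, a.id < b.id.
status groups: archived:{6} closed:{11,42} paid:{1,15,18,19,22,25,31,33} returned:{2,26,35}
Ordered by (a.id, b.id); first 4.

1 | 18 ; 1 | 19 ; 1 | 22 ; 1 | 31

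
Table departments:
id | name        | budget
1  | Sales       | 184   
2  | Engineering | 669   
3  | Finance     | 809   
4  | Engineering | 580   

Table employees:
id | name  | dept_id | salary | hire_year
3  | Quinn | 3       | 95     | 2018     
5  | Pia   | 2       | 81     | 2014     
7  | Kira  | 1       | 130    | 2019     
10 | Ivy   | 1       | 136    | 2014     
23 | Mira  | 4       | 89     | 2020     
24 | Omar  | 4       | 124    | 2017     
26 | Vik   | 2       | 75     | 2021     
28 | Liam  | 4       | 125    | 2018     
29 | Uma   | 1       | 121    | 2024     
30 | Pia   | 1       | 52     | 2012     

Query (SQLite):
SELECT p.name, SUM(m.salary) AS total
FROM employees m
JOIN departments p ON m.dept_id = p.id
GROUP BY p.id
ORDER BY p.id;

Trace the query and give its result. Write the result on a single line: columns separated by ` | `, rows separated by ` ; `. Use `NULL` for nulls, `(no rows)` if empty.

Join each employees row to its departments via dept_id.
Group joined rows by departments.id; compute SUM(m.salary) per group.
  1: ids {7, 10, 29, 30} → SUM(m.salary)=439
  2: ids {5, 26} → SUM(m.salary)=156
  3: ids {3} → SUM(m.salary)=95
  4: ids {23, 24, 28} → SUM(m.salary)=338

Sales | 439 ; Engineering | 156 ; Finance | 95 ; Engineering | 338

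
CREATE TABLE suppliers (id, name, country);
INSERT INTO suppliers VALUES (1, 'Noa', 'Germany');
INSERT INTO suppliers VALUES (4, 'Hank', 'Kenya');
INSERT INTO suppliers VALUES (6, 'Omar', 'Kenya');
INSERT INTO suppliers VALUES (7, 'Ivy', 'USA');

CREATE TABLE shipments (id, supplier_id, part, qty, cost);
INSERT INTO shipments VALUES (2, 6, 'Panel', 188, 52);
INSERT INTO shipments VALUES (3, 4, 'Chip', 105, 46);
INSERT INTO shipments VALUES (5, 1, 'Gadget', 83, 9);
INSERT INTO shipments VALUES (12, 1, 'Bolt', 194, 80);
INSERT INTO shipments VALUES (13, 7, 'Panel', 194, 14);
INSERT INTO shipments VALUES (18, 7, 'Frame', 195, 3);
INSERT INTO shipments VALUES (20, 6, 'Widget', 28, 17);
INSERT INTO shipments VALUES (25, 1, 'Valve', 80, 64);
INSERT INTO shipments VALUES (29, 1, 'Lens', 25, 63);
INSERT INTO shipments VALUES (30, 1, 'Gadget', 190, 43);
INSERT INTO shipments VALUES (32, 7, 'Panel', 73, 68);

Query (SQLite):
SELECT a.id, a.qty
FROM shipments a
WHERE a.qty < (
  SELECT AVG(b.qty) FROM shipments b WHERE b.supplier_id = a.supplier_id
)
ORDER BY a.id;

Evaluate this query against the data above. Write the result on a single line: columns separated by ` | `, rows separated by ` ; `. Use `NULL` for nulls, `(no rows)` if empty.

For each shipments row a, compute AVG(qty) over rows sharing a.supplier_id.
Keep row a if a.qty < that per-group AVG.
  supplier_id=1: AVG(qty) = 114.4
  supplier_id=4: AVG(qty) = 105.0
  supplier_id=6: AVG(qty) = 108.0
  supplier_id=7: AVG(qty) = 154.0

5 | 83 ; 20 | 28 ; 25 | 80 ; 29 | 25 ; 32 | 73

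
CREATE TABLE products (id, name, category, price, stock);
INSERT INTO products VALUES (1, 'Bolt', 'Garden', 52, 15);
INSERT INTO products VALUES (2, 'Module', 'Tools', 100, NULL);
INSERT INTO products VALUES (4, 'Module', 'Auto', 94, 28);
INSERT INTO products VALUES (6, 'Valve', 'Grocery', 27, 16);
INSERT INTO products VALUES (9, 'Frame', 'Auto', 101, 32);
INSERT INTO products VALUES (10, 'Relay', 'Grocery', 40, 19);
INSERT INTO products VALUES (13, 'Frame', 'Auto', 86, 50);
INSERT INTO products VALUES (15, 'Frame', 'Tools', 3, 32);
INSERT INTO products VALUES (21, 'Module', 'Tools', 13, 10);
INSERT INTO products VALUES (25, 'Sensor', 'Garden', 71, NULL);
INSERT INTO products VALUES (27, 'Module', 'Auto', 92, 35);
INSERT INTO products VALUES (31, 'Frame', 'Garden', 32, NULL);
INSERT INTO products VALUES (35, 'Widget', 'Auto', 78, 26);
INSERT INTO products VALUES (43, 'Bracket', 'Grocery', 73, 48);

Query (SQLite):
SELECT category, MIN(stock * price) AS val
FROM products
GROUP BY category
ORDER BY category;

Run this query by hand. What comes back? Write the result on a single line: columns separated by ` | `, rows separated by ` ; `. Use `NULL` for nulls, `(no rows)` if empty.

For each row compute stock * price.
Group by category; take MIN of the expression per group.
  Auto: ids {4, 9, 13, 27, 35} → MIN(stock * price)=2028
  Garden: ids {1, 25, 31} → MIN(stock * price)=780
  Grocery: ids {6, 10, 43} → MIN(stock * price)=432
  Tools: ids {2, 15, 21} → MIN(stock * price)=96

Auto | 2028 ; Garden | 780 ; Grocery | 432 ; Tools | 96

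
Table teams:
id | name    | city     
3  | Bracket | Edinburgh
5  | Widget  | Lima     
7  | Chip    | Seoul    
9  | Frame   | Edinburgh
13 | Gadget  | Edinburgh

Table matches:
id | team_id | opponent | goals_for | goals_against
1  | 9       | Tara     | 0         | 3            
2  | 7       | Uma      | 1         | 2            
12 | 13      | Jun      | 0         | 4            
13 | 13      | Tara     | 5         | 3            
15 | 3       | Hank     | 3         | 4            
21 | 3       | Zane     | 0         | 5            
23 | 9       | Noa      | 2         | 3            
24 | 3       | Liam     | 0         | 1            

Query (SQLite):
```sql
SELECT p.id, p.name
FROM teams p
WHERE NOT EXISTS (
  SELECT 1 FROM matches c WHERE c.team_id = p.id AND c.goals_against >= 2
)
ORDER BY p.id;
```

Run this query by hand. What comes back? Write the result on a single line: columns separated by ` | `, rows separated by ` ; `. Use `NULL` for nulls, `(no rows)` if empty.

5 | Widget

For each teams row, check whether any matches with matching team_id has goals_against >= 2.
Keep rows where that is false.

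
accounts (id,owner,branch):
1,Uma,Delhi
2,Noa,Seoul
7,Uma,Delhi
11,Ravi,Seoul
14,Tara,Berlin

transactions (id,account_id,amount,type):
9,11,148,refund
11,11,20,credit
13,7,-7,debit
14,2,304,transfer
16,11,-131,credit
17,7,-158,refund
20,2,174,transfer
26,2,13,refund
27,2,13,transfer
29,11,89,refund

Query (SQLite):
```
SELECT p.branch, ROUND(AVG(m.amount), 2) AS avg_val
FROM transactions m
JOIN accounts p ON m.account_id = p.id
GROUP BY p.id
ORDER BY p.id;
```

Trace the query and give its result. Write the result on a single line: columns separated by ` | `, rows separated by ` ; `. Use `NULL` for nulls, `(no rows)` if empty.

Seoul | 126 ; Delhi | -82.5 ; Seoul | 31.5

Join each transactions row to its accounts via account_id.
Group joined rows by accounts.id; compute ROUND(AVG(m.amount), 2) per group.
  2: ids {14, 20, 26, 27} → ROUND(AVG(m.amount), 2)=126
  7: ids {13, 17} → ROUND(AVG(m.amount), 2)=-82.5
  11: ids {9, 11, 16, 29} → ROUND(AVG(m.amount), 2)=31.5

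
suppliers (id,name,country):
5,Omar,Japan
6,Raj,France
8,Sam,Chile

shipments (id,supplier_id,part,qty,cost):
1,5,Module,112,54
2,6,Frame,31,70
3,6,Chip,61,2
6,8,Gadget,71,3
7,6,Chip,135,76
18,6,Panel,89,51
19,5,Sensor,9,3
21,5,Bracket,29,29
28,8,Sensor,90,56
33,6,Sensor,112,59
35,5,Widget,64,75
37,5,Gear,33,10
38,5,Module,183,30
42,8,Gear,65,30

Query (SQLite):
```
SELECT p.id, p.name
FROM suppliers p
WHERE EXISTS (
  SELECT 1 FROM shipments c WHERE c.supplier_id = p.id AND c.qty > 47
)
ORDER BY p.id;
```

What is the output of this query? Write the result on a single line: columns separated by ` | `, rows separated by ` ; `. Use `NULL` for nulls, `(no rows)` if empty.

5 | Omar ; 6 | Raj ; 8 | Sam

For each suppliers row, check whether any shipments with matching supplier_id has qty > 47.
Keep rows where that is true.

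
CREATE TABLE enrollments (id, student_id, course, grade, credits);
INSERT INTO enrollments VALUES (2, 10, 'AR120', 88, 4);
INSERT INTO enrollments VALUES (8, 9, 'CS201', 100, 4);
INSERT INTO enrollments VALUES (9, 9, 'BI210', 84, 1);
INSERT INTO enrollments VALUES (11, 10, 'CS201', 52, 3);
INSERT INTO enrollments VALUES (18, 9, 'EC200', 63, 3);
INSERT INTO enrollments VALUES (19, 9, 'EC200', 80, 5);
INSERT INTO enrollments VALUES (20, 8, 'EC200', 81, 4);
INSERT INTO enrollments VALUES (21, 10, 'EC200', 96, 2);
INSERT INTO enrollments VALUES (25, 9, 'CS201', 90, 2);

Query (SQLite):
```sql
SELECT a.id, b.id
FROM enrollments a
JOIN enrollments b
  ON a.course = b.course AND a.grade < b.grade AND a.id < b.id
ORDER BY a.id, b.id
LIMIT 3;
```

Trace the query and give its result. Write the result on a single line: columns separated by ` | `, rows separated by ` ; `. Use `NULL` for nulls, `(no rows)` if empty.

Pairs (a,b) with same course, a.grade < b.grade, a.id < b.id.
course groups: AR120:{2} BI210:{9} CS201:{8,11,25} EC200:{18,19,20,21}
Ordered by (a.id, b.id); first 3.

11 | 25 ; 18 | 19 ; 18 | 20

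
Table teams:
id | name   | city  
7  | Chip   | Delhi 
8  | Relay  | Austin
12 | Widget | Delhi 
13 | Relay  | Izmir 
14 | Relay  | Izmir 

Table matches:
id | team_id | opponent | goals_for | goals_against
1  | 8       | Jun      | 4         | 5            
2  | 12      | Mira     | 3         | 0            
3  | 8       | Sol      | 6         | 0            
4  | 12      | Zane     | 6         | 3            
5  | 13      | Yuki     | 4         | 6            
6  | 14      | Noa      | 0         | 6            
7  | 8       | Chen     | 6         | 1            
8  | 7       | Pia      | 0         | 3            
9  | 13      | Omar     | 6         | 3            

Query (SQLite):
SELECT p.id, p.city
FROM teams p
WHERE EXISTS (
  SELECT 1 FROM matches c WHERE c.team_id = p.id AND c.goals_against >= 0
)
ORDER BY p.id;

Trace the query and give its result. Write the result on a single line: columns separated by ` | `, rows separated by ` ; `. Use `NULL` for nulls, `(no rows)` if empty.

For each teams row, check whether any matches with matching team_id has goals_against >= 0.
Keep rows where that is true.

7 | Delhi ; 8 | Austin ; 12 | Delhi ; 13 | Izmir ; 14 | Izmir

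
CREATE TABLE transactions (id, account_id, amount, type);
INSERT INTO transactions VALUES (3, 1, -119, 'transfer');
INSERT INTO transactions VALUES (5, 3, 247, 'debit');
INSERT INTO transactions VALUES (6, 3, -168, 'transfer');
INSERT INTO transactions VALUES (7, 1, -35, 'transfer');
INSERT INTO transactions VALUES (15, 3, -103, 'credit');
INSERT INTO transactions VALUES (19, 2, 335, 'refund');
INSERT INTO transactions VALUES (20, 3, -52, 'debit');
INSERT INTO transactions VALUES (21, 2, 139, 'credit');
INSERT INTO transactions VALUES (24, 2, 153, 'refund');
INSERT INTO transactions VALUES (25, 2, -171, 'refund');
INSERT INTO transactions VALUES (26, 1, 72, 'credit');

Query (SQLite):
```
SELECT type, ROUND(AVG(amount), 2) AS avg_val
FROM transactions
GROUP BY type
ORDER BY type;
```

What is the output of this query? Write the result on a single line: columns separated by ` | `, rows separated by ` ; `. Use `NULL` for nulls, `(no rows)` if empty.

credit | 36 ; debit | 97.5 ; refund | 105.67 ; transfer | -107.33

Partition transactions by type; compute ROUND(AVG(amount), 2) within each group.
  credit: ids {15, 21, 26} → ROUND(AVG(amount), 2)=36
  debit: ids {5, 20} → ROUND(AVG(amount), 2)=97.5
  refund: ids {19, 24, 25} → ROUND(AVG(amount), 2)=105.67
  transfer: ids {3, 6, 7} → ROUND(AVG(amount), 2)=-107.33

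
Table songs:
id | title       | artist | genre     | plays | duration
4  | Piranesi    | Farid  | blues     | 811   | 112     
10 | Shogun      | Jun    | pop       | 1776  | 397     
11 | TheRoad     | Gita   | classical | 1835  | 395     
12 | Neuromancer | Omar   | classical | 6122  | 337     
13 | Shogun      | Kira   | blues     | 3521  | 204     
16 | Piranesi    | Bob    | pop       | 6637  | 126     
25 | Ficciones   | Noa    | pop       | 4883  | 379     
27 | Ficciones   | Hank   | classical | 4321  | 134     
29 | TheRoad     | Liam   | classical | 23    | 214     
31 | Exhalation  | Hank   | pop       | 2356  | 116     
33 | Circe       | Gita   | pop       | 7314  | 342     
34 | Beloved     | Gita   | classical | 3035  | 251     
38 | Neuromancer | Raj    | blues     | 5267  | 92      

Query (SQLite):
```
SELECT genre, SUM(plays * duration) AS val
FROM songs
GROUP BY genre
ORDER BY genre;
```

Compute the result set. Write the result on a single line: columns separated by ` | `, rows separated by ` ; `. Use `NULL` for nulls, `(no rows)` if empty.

For each row compute plays * duration.
Group by genre; take SUM of the expression per group.
  blues: ids {4, 13, 38} → SUM(plays * duration)=1293680
  classical: ids {11, 12, 27, 29, 34} → SUM(plays * duration)=4133660
  pop: ids {10, 16, 25, 31, 33} → SUM(plays * duration)=6166675

blues | 1293680 ; classical | 4133660 ; pop | 6166675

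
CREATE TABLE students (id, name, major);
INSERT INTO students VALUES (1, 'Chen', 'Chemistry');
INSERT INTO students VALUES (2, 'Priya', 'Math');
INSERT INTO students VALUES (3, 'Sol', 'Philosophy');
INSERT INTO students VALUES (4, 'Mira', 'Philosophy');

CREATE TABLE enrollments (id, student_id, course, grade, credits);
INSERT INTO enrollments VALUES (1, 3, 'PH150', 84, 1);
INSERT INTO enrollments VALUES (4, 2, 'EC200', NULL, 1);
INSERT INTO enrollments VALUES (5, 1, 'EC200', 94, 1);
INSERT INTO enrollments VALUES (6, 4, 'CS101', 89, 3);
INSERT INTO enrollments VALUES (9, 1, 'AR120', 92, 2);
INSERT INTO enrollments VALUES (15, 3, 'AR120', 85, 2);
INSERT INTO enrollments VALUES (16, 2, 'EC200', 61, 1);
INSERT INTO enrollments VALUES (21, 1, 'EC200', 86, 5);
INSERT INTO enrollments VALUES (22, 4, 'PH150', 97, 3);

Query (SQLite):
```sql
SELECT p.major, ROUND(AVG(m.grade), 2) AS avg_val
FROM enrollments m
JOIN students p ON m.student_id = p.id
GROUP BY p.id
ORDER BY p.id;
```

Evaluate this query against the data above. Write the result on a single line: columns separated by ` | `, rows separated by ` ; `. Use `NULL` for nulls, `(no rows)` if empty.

Join each enrollments row to its students via student_id.
Group joined rows by students.id; compute ROUND(AVG(m.grade), 2) per group.
  1: ids {5, 9, 21} → ROUND(AVG(m.grade), 2)=90.67
  2: ids {4, 16} → ROUND(AVG(m.grade), 2)=61
  3: ids {1, 15} → ROUND(AVG(m.grade), 2)=84.5
  4: ids {6, 22} → ROUND(AVG(m.grade), 2)=93

Chemistry | 90.67 ; Math | 61 ; Philosophy | 84.5 ; Philosophy | 93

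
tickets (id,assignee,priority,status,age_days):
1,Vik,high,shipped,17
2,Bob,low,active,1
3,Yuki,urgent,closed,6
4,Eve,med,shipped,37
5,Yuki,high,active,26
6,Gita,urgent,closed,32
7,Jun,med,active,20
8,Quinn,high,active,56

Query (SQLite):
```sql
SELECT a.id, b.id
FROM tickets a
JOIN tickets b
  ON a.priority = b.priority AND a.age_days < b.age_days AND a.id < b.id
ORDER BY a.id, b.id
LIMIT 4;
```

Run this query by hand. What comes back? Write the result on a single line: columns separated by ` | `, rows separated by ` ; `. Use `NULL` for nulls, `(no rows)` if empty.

1 | 5 ; 1 | 8 ; 3 | 6 ; 5 | 8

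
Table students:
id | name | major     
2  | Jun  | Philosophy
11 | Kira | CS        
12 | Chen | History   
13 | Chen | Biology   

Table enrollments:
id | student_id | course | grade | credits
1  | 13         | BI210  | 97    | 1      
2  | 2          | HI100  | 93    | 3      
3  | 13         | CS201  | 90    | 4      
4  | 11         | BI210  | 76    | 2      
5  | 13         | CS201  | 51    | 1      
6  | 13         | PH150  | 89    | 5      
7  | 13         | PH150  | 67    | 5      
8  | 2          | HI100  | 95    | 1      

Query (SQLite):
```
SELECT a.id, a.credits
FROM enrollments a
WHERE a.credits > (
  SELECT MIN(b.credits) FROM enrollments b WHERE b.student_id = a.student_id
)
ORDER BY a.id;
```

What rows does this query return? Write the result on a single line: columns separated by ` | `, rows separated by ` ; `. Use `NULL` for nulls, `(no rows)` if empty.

2 | 3 ; 3 | 4 ; 6 | 5 ; 7 | 5

For each enrollments row a, compute MIN(credits) over rows sharing a.student_id.
Keep row a if a.credits > that per-group MIN.
  student_id=2: MIN(credits) = 1
  student_id=11: MIN(credits) = 2
  student_id=13: MIN(credits) = 1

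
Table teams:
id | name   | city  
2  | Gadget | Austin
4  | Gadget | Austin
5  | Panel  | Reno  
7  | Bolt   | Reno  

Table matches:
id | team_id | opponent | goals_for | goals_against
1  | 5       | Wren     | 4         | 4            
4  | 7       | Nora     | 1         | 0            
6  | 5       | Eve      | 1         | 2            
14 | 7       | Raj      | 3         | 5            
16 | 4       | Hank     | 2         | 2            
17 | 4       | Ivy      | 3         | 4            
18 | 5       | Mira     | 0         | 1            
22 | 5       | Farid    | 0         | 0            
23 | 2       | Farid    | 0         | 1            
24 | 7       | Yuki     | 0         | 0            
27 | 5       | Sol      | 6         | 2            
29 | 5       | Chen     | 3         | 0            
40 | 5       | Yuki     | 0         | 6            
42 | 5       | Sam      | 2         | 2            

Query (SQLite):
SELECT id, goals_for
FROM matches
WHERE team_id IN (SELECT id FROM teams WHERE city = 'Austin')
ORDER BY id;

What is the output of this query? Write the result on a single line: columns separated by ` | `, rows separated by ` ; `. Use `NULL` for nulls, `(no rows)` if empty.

16 | 2 ; 17 | 3 ; 23 | 0

Inner query: teams.id where city = 'Austin'.
Outer: keep matches rows whose team_id is in that set.
Inner query → {2, 4}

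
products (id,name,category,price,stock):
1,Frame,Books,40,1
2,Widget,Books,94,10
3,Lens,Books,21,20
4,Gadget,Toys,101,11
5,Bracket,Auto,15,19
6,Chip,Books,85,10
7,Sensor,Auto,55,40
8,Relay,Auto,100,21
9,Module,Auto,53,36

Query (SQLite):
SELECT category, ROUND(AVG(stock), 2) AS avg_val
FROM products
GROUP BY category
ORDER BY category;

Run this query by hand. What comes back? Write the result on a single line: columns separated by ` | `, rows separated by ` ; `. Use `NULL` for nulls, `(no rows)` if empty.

Partition products by category; compute ROUND(AVG(stock), 2) within each group.
  Auto: ids {5, 7, 8, 9} → ROUND(AVG(stock), 2)=29
  Books: ids {1, 2, 3, 6} → ROUND(AVG(stock), 2)=10.25
  Toys: ids {4} → ROUND(AVG(stock), 2)=11

Auto | 29 ; Books | 10.25 ; Toys | 11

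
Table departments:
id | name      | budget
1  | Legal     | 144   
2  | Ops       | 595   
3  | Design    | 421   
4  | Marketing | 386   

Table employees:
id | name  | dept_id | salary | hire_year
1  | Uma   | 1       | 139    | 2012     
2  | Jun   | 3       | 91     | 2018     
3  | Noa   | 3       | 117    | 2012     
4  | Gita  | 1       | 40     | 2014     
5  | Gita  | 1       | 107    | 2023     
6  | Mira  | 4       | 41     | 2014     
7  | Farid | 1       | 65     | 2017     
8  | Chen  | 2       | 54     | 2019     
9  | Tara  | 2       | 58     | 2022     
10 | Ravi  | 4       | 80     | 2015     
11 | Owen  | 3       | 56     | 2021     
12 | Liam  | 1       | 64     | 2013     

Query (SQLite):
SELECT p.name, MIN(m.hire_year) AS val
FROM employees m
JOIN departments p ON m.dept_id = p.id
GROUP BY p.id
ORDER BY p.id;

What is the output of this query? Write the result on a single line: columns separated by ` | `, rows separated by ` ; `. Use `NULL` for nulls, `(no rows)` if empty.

Join each employees row to its departments via dept_id.
Group joined rows by departments.id; compute MIN(m.hire_year) per group.
  1: ids {1, 4, 5, 7, 12} → MIN(m.hire_year)=2012
  2: ids {8, 9} → MIN(m.hire_year)=2019
  3: ids {2, 3, 11} → MIN(m.hire_year)=2012
  4: ids {6, 10} → MIN(m.hire_year)=2014

Legal | 2012 ; Ops | 2019 ; Design | 2012 ; Marketing | 2014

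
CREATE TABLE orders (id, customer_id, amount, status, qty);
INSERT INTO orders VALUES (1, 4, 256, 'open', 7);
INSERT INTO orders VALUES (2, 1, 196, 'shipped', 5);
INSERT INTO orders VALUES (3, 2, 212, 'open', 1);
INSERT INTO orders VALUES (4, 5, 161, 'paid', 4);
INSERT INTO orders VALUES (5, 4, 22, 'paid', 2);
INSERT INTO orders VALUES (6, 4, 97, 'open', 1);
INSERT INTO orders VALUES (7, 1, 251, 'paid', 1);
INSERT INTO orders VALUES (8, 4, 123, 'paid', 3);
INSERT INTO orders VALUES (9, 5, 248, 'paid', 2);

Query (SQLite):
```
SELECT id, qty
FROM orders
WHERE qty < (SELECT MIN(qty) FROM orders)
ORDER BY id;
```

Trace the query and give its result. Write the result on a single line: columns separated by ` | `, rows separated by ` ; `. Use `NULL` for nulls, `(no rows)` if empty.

Scalar subquery: MIN(qty) over all orders rows = 1.
Keep rows where qty < that value.

(no rows)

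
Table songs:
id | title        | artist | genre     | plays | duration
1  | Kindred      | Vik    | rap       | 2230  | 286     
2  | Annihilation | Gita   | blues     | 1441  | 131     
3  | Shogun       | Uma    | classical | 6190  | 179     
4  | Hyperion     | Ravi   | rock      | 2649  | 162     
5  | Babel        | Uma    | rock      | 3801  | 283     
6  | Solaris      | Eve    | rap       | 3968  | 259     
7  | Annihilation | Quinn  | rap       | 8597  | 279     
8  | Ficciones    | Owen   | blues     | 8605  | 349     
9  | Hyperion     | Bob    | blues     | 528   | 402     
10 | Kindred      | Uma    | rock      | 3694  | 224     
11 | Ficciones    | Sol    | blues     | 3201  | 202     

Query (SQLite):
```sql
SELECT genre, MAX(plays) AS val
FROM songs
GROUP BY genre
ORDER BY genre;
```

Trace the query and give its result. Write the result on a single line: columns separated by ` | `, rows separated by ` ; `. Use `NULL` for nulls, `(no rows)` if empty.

blues | 8605 ; classical | 6190 ; rap | 8597 ; rock | 3801

Partition songs by genre; compute MAX(plays) within each group.
  blues: ids {2, 8, 9, 11} → MAX(plays)=8605
  classical: ids {3} → MAX(plays)=6190
  rap: ids {1, 6, 7} → MAX(plays)=8597
  rock: ids {4, 5, 10} → MAX(plays)=3801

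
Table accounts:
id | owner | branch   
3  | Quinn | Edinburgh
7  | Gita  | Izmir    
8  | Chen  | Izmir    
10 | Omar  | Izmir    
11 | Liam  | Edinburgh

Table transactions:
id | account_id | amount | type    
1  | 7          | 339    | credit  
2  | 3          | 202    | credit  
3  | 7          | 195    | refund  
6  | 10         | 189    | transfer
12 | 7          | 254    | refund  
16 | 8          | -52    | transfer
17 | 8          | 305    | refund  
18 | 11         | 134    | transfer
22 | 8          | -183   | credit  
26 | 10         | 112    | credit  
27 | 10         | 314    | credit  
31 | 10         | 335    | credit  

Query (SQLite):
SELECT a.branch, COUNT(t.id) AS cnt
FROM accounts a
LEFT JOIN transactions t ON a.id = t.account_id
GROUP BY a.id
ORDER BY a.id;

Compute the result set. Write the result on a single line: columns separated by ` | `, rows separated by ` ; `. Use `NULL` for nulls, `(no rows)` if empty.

LEFT JOIN keeps every accounts row; unmatched ones get NULL for transactions columns.
Group by accounts.id and compute COUNT(t.id). COUNT(col) of an all-NULL group is 0.
  3: ids {2} → COUNT(t.id)=1
  7: ids {1, 3, 12} → COUNT(t.id)=3
  8: ids {16, 17, 22} → COUNT(t.id)=3
  10: ids {6, 26, 27, 31} → COUNT(t.id)=4
  11: ids {18} → COUNT(t.id)=1

Edinburgh | 1 ; Izmir | 3 ; Izmir | 3 ; Izmir | 4 ; Edinburgh | 1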